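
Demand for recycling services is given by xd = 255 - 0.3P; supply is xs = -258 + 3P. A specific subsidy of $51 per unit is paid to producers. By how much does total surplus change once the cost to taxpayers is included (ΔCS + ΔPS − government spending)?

Net change in total surplus = -7803/22

Pre-subsidy: 255 - 0.3P = -258 + 3P gives P* = 1710/11, x* = 2292/11.
With the subsidy, sellers receive Ps = Pb + 51 for each unit, where Pb is the price buyers pay.
Supply in terms of Pb becomes xs = -258 + 3(Pb + 51) = -105 + 3Pb. Setting this equal to demand: 255 - 0.3Pb = -105 + 3Pb, so Pb = 1200/11.
Sellers receive Ps = 1200/11 + 51 = 1761/11; x' = 255 − 0.3·(1200/11) = 2445/11.
ΔCS = ½(2292/11 + 2445/11)(1710/11 − 1200/11) = 1207935/121; ΔPS = ½(2292/11 + 2445/11)(1761/11 − 1710/11) = 241587/242.
Government spending = 51 × 2445/11 = 124695/11.
Net change = 1207935/121 + 241587/242 − 124695/11 = -7803/22. The loss equals the DWL triangle ½·51·153/11.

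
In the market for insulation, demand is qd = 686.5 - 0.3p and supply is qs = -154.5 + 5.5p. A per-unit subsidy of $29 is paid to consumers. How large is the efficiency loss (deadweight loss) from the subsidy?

Deadweight loss = $119.625

Pre-subsidy: 686.5 - 0.3p = -154.5 + 5.5p gives p* = 145, q* = 643.
With the rebate, buyers effectively pay pb = ps − 29, where ps is the price sellers receive.
Demand in terms of ps becomes qd = 686.5 − 0.3(ps − 29) = 695.2 - 0.3ps. Setting this equal to supply: 695.2 - 0.3ps = -154.5 + 5.5ps, so ps = 146.5.
Buyers pay pb = 146.5 − 29 = 117.5; q' = -154.5 + 5.5·146.5 = 651.25.
The subsidy expands output by 651.25 − 643 = 8.25 past the efficient level; on those units the gap between marginal cost and willingness to pay runs from 0 up to 29.
DWL = ½ × 29 × 8.25 = 119.625.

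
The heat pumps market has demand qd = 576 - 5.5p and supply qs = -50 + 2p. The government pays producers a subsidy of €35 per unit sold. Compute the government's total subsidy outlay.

Government cost = 17668/3

Pre-subsidy: 576 - 5.5p = -50 + 2p gives p* = 1252/15, q* = 1754/15.
With the subsidy, sellers receive ps = pb + 35 for each unit, where pb is the price buyers pay.
Supply in terms of pb becomes qs = -50 + 2(pb + 35) = 20 + 2pb. Setting this equal to demand: 576 - 5.5pb = 20 + 2pb, so pb = 1112/15.
Sellers receive ps = 1112/15 + 35 = 1637/15; q' = 576 − 5.5·(1112/15) = 2524/15.
Government outlay = subsidy × quantity = 35 × 2524/15 = 17668/3.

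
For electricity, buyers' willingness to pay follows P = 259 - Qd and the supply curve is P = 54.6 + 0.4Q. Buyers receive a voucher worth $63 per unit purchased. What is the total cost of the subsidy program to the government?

Pre-subsidy: 259 - Q = 54.6 + 0.4Q gives Q* = 146 and P* = 113.
With the rebate, buyers effectively pay Pb = Ps − 63, where Ps is the price sellers receive.
On the curves, Pb = 259 - Q and Ps = 54.6 + 0.4Q; the wedge Ps − Pb = 63 gives 54.6 + 0.4Q − (259 - Q) = 63, so Q' = 191.
Then Pb = 259 − 1·191 = 68 and Ps = 54.6 + 0.4·191 = 131.
Government outlay = subsidy × quantity = 63 × 191 = 12033.

Government cost = $12033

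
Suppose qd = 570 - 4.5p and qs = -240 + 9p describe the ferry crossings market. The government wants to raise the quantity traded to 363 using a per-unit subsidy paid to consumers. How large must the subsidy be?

At q = 363, invert demand for the buyer price: pb = (570 − 363)/4.5 = 46; invert supply for the seller price: ps = (363 − (-240))/9 = 67.
The subsidy must fill the gap: s = ps − pb = 67 − 46 = 21.

Required subsidy s = 21 per unit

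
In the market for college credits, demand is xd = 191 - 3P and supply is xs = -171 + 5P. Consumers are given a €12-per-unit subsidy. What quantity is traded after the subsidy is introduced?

Pre-subsidy: 191 - 3P = -171 + 5P gives P* = 45.25, x* = 55.25.
With the rebate, buyers effectively pay Pb = Ps − 12, where Ps is the price sellers receive.
Demand in terms of Ps becomes xd = 191 − 3(Ps − 12) = 227 - 3Ps. Setting this equal to supply: 227 - 3Ps = -171 + 5Ps, so Ps = 49.75.
Buyers pay Pb = 49.75 − 12 = 37.75; x' = -171 + 5·49.75 = 77.75.

x' = 77.75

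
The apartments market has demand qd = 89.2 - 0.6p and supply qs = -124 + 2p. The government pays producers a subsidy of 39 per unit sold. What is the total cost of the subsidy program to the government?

Pre-subsidy: 89.2 - 0.6p = -124 + 2p gives p* = 82, q* = 40.
With the subsidy, sellers receive ps = pb + 39 for each unit, where pb is the price buyers pay.
Supply in terms of pb becomes qs = -124 + 2(pb + 39) = -46 + 2pb. Setting this equal to demand: 89.2 - 0.6pb = -46 + 2pb, so pb = 52.
Sellers receive ps = 52 + 39 = 91; q' = 89.2 − 0.6·52 = 58.
Government outlay = subsidy × quantity = 39 × 58 = 2262.

Government cost = 2262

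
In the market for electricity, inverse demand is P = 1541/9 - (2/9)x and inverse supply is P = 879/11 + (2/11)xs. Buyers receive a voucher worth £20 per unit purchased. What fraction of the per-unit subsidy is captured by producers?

Pre-subsidy: 1541/9 - (2/9)x = 879/11 + (2/11)x gives x* = 226 and P* = 121.
With the rebate, buyers effectively pay Pb = Ps − 20, where Ps is the price sellers receive.
On the curves, Pb = 1541/9 - (2/9)x and Ps = 879/11 + (2/11)x; the wedge Ps − Pb = 20 gives 879/11 + (2/11)x − (1541/9 - (2/9)x) = 20, so x' = 275.5.
Then Pb = 1541/9 − (2/9)·275.5 = 110 and Ps = 879/11 + (2/11)·275.5 = 130.
Buyers' price falls by P* − Pb = 121 − 110 = 11; sellers' price rises by Ps − P* = 130 − 121 = 9.
So producers capture 9/20 = 0.45 of each unit of subsidy.

Producer share = 0.45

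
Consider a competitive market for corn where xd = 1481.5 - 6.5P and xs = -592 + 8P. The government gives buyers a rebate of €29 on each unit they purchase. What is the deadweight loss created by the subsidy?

Pre-subsidy: 1481.5 - 6.5P = -592 + 8P gives P* = 143, x* = 552.
With the rebate, buyers effectively pay Pb = Ps − 29, where Ps is the price sellers receive.
Demand in terms of Ps becomes xd = 1481.5 − 6.5(Ps − 29) = 1670 - 6.5Ps. Setting this equal to supply: 1670 - 6.5Ps = -592 + 8Ps, so Ps = 156.
Buyers pay Pb = 156 − 29 = 127; x' = -592 + 8·156 = 656.
The subsidy expands output by 656 − 552 = 104 past the efficient level; on those units the gap between marginal cost and willingness to pay runs from 0 up to 29.
DWL = ½ × 29 × 104 = 1508.

Deadweight loss = €1508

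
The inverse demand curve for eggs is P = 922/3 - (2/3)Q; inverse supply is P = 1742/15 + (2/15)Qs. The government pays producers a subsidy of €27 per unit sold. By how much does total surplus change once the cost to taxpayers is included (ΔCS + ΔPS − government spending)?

Pre-subsidy: 922/3 - (2/3)Q = 1742/15 + (2/15)Q gives Q* = 239 and P* = 148.
With the subsidy, sellers receive Ps = Pb + 27 for each unit, where Pb is the price buyers pay.
On the curves, Pb = 922/3 - (2/3)Q and Ps = 1742/15 + (2/15)Q; the wedge Ps − Pb = 27 gives 1742/15 + (2/15)Q − (922/3 - (2/3)Q) = 27, so Q' = 272.75.
Then Pb = 922/3 − (2/3)·272.75 = 125.5 and Ps = 1742/15 + (2/15)·272.75 = 152.5.
ΔCS = ½(239 + 272.75)(148 − 125.5) = 5757.1875; ΔPS = ½(239 + 272.75)(152.5 − 148) = 1151.4375.
Government spending = 27 × 272.75 = 7364.25.
Net change = 5757.1875 + 1151.4375 − 7364.25 = -455.625. The loss equals the DWL triangle ½·27·33.75.

Net change in total surplus = -€455.625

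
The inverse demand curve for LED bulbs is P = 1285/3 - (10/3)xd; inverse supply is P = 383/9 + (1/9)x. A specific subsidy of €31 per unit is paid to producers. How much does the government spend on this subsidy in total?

Pre-subsidy: 1285/3 - (10/3)x = 383/9 + (1/9)x gives x* = 112 and P* = 55.
With the subsidy, sellers receive Ps = Pb + 31 for each unit, where Pb is the price buyers pay.
On the curves, Pb = 1285/3 - (10/3)x and Ps = 383/9 + (1/9)x; the wedge Ps − Pb = 31 gives 383/9 + (1/9)x − (1285/3 - (10/3)x) = 31, so x' = 121.
Then Pb = 1285/3 − (10/3)·121 = 25 and Ps = 383/9 + (1/9)·121 = 56.
Government outlay = subsidy × quantity = 31 × 121 = 3751.

Government cost = €3751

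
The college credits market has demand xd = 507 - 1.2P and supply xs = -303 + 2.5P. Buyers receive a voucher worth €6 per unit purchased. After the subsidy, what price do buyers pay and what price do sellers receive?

Buyers pay 7950/37; sellers receive 8172/37

Pre-subsidy: 507 - 1.2P = -303 + 2.5P gives P* = 8100/37, x* = 9039/37.
With the rebate, buyers effectively pay Pb = Ps − 6, where Ps is the price sellers receive.
Demand in terms of Ps becomes xd = 507 − 1.2(Ps − 6) = 514.2 - 1.2Ps. Setting this equal to supply: 514.2 - 1.2Ps = -303 + 2.5Ps, so Ps = 8172/37.
Buyers pay Pb = 8172/37 − 6 = 7950/37; x' = -303 + 2.5·(8172/37) = 9219/37.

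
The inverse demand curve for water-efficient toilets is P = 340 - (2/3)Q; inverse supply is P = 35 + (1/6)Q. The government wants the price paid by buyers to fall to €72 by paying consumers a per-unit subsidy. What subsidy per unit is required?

Required subsidy s = €30 per unit

At a buyer price of 72, quantity demanded is 510 − 1.5·72 = 402.
Sellers supply 402 only when they receive Ps = 35 + (1/6)·402 = 102.
s = Ps − Pb = 102 − 72 = 30.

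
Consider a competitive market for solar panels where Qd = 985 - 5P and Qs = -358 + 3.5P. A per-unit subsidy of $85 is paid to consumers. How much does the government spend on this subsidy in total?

Government cost = $31450

Pre-subsidy: 985 - 5P = -358 + 3.5P gives P* = 158, Q* = 195.
With the rebate, buyers effectively pay Pb = Ps − 85, where Ps is the price sellers receive.
Demand in terms of Ps becomes Qd = 985 − 5(Ps − 85) = 1410 - 5Ps. Setting this equal to supply: 1410 - 5Ps = -358 + 3.5Ps, so Ps = 208.
Buyers pay Pb = 208 − 85 = 123; Q' = -358 + 3.5·208 = 370.
Government outlay = subsidy × quantity = 85 × 370 = 31450.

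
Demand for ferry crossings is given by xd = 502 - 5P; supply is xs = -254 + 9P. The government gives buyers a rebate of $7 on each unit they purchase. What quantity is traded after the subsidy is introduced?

Pre-subsidy: 502 - 5P = -254 + 9P gives P* = 54, x* = 232.
With the rebate, buyers effectively pay Pb = Ps − 7, where Ps is the price sellers receive.
Demand in terms of Ps becomes xd = 502 − 5(Ps − 7) = 537 - 5Ps. Setting this equal to supply: 537 - 5Ps = -254 + 9Ps, so Ps = 56.5.
Buyers pay Pb = 56.5 − 7 = 49.5; x' = -254 + 9·56.5 = 254.5.

x' = 254.5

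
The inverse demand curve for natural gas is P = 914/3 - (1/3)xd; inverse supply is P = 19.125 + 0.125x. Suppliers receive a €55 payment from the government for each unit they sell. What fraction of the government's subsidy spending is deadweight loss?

DWL / government spending = 60/743

Pre-subsidy: 914/3 - (1/3)x = 19.125 + 0.125x gives x* = 623 and P* = 97.
With the subsidy, sellers receive Ps = Pb + 55 for each unit, where Pb is the price buyers pay.
On the curves, Pb = 914/3 - (1/3)x and Ps = 19.125 + 0.125x; the wedge Ps − Pb = 55 gives 19.125 + 0.125x − (914/3 - (1/3)x) = 55, so x' = 743.
Then Pb = 914/3 − (1/3)·743 = 57 and Ps = 19.125 + 0.125·743 = 112.
ΔCS = ½(623 + 743)(97 − 57) = 27320; ΔPS = ½(623 + 743)(112 − 97) = 10245.
Government spending = 55 × 743 = 40865.
DWL = ½ × 55 × (743 − 623) = 3300; fraction = 3300 / 40865 = 60/743.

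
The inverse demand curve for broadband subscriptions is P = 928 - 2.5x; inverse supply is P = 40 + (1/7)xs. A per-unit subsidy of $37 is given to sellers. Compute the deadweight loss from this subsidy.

Deadweight loss = $259

Pre-subsidy: 928 - 2.5x = 40 + (1/7)x gives x* = 336 and P* = 88.
With the subsidy, sellers receive Ps = Pb + 37 for each unit, where Pb is the price buyers pay.
On the curves, Pb = 928 - 2.5x and Ps = 40 + (1/7)x; the wedge Ps − Pb = 37 gives 40 + (1/7)x − (928 - 2.5x) = 37, so x' = 350.
Then Pb = 928 − 2.5·350 = 53 and Ps = 40 + (1/7)·350 = 90.
The subsidy expands output by 350 − 336 = 14 past the efficient level; on those units the gap between marginal cost and willingness to pay runs from 0 up to 37.
DWL = ½ × 37 × 14 = 259.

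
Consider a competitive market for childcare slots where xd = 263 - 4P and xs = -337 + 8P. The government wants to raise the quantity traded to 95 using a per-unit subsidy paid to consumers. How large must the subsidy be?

At x = 95, invert demand for the buyer price: Pb = (263 − 95)/4 = 42; invert supply for the seller price: Ps = (95 − (-337))/8 = 54.
The subsidy must fill the gap: s = Ps − Pb = 54 − 42 = 12.

Required subsidy s = 12 per unit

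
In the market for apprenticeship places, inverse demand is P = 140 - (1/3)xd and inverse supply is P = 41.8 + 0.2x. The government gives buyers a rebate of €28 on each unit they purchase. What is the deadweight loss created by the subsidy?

Deadweight loss = €735

Pre-subsidy: 140 - (1/3)x = 41.8 + 0.2x gives x* = 184.125 and P* = 78.625.
With the rebate, buyers effectively pay Pb = Ps − 28, where Ps is the price sellers receive.
On the curves, Pb = 140 - (1/3)x and Ps = 41.8 + 0.2x; the wedge Ps − Pb = 28 gives 41.8 + 0.2x − (140 - (1/3)x) = 28, so x' = 236.625.
Then Pb = 140 − (1/3)·236.625 = 61.125 and Ps = 41.8 + 0.2·236.625 = 89.125.
The subsidy expands output by 236.625 − 184.125 = 52.5 past the efficient level; on those units the gap between marginal cost and willingness to pay runs from 0 up to 28.
DWL = ½ × 28 × 52.5 = 735.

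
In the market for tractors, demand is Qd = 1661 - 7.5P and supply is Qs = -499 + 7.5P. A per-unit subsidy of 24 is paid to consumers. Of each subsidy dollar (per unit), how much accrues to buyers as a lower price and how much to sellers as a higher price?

Pre-subsidy: 1661 - 7.5P = -499 + 7.5P gives P* = 144, Q* = 581.
With the rebate, buyers effectively pay Pb = Ps − 24, where Ps is the price sellers receive.
Demand in terms of Ps becomes Qd = 1661 − 7.5(Ps − 24) = 1841 - 7.5Ps. Setting this equal to supply: 1841 - 7.5Ps = -499 + 7.5Ps, so Ps = 156.
Buyers pay Pb = 156 − 24 = 132; Q' = -499 + 7.5·156 = 671.
Buyers' price falls by P* − Pb = 144 − 132 = 12; sellers' price rises by Ps − P* = 156 − 144 = 12.

Buyers gain 12 per unit; sellers gain 12 per unit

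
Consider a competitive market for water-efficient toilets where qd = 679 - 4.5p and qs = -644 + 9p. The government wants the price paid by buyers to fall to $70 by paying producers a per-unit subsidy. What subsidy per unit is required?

At a buyer price of 70, quantity demanded is 679 − 4.5·70 = 364.
Sellers supply 364 only when they receive ps with -644 + 9·ps = 364, i.e. ps = 112.
s = ps − pb = 112 − 70 = 42.

Required subsidy s = $42 per unit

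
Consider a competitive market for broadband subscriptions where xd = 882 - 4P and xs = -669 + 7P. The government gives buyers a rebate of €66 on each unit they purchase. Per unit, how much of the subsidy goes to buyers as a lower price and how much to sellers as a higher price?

Buyers gain €42 per unit; sellers gain €24 per unit

Pre-subsidy: 882 - 4P = -669 + 7P gives P* = 141, x* = 318.
With the rebate, buyers effectively pay Pb = Ps − 66, where Ps is the price sellers receive.
Demand in terms of Ps becomes xd = 882 − 4(Ps − 66) = 1146 - 4Ps. Setting this equal to supply: 1146 - 4Ps = -669 + 7Ps, so Ps = 165.
Buyers pay Pb = 165 − 66 = 99; x' = -669 + 7·165 = 486.
Buyers' price falls by P* − Pb = 141 − 99 = 42; sellers' price rises by Ps − P* = 165 − 141 = 24.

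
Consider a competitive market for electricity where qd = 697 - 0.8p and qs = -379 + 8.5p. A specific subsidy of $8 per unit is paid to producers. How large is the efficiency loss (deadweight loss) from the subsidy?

Pre-subsidy: 697 - 0.8p = -379 + 8.5p gives p* = 10760/93, q* = 56213/93.
With the subsidy, sellers receive ps = pb + 8 for each unit, where pb is the price buyers pay.
Supply in terms of pb becomes qs = -379 + 8.5(pb + 8) = -311 + 8.5pb. Setting this equal to demand: 697 - 0.8pb = -311 + 8.5pb, so pb = 3360/31.
Sellers receive ps = 3360/31 + 8 = 3608/31; q' = 697 − 0.8·(3360/31) = 18919/31.
The subsidy expands output by 18919/31 − 56213/93 = 544/93 past the efficient level; on those units the gap between marginal cost and willingness to pay runs from 0 up to 8.
DWL = ½ × 8 × 544/93 = 2176/93.

Deadweight loss = 2176/93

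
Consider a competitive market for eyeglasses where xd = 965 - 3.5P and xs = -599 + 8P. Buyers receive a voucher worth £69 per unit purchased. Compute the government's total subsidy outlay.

Pre-subsidy: 965 - 3.5P = -599 + 8P gives P* = 136, x* = 489.
With the rebate, buyers effectively pay Pb = Ps − 69, where Ps is the price sellers receive.
Demand in terms of Ps becomes xd = 965 − 3.5(Ps − 69) = 1206.5 - 3.5Ps. Setting this equal to supply: 1206.5 - 3.5Ps = -599 + 8Ps, so Ps = 157.
Buyers pay Pb = 157 − 69 = 88; x' = -599 + 8·157 = 657.
Government outlay = subsidy × quantity = 69 × 657 = 45333.

Government cost = £45333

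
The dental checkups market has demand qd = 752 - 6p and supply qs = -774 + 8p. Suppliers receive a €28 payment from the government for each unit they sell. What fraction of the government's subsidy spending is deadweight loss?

Pre-subsidy: 752 - 6p = -774 + 8p gives p* = 109, q* = 98.
With the subsidy, sellers receive ps = pb + 28 for each unit, where pb is the price buyers pay.
Supply in terms of pb becomes qs = -774 + 8(pb + 28) = -550 + 8pb. Setting this equal to demand: 752 - 6pb = -550 + 8pb, so pb = 93.
Sellers receive ps = 93 + 28 = 121; q' = 752 − 6·93 = 194.
ΔCS = ½(98 + 194)(109 − 93) = 2336; ΔPS = ½(98 + 194)(121 − 109) = 1752.
Government spending = 28 × 194 = 5432.
DWL = ½ × 28 × (194 − 98) = 1344; fraction = 1344 / 5432 = 24/97.

DWL / government spending = 24/97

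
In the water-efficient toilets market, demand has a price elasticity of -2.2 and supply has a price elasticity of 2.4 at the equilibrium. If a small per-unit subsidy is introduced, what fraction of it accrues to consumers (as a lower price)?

Consumer share = 12/23

For a small subsidy around the equilibrium, the benefit split depends on the relative slopes, which at a point are proportional to the elasticities.
Buyer share = εs/(εs + |εd|) = 2.4/(2.4 + 2.2) = 12/23; seller share = |εd|/(εs + |εd|) = 11/23.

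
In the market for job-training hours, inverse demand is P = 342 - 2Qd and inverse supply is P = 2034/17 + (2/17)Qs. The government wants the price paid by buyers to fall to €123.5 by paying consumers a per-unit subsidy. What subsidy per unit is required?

At a buyer price of 123.5, quantity demanded is 171 − 0.5·123.5 = 109.25.
Sellers supply 109.25 only when they receive Ps = 2034/17 + (2/17)·109.25 = 132.5.
s = Ps − Pb = 132.5 − 123.5 = 9.

Required subsidy s = €9 per unit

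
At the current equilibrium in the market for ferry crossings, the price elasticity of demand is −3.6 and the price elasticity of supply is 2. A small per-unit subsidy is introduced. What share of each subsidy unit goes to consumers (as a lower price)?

For a small subsidy around the equilibrium, the benefit split depends on the relative slopes, which at a point are proportional to the elasticities.
Buyer share = εs/(εs + |εd|) = 2/(2 + 3.6) = 5/14; seller share = |εd|/(εs + |εd|) = 9/14.

Consumer share = 5/14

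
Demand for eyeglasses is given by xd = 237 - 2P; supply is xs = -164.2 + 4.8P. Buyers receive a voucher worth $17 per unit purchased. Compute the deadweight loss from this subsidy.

Deadweight loss = $204

Pre-subsidy: 237 - 2P = -164.2 + 4.8P gives P* = 59, x* = 119.
With the rebate, buyers effectively pay Pb = Ps − 17, where Ps is the price sellers receive.
Demand in terms of Ps becomes xd = 237 − 2(Ps − 17) = 271 - 2Ps. Setting this equal to supply: 271 - 2Ps = -164.2 + 4.8Ps, so Ps = 64.
Buyers pay Pb = 64 − 17 = 47; x' = -164.2 + 4.8·64 = 143.
The subsidy expands output by 143 − 119 = 24 past the efficient level; on those units the gap between marginal cost and willingness to pay runs from 0 up to 17.
DWL = ½ × 17 × 24 = 204.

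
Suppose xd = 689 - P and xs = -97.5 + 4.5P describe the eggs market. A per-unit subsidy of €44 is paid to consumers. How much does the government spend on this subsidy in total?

Pre-subsidy: 689 - P = -97.5 + 4.5P gives P* = 143, x* = 546.
With the rebate, buyers effectively pay Pb = Ps − 44, where Ps is the price sellers receive.
Demand in terms of Ps becomes xd = 689 − 1(Ps − 44) = 733 - Ps. Setting this equal to supply: 733 - Ps = -97.5 + 4.5Ps, so Ps = 151.
Buyers pay Pb = 151 − 44 = 107; x' = -97.5 + 4.5·151 = 582.
Government outlay = subsidy × quantity = 44 × 582 = 25608.

Government cost = €25608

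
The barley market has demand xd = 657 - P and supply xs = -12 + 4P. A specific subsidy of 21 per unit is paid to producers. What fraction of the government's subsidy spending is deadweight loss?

DWL / government spending = 7/450

Pre-subsidy: 657 - P = -12 + 4P gives P* = 133.8, x* = 523.2.
With the subsidy, sellers receive Ps = Pb + 21 for each unit, where Pb is the price buyers pay.
Supply in terms of Pb becomes xs = -12 + 4(Pb + 21) = 72 + 4Pb. Setting this equal to demand: 657 - Pb = 72 + 4Pb, so Pb = 117.
Sellers receive Ps = 117 + 21 = 138; x' = 657 − 1·117 = 540.
ΔCS = ½(523.2 + 540)(133.8 − 117) = 8930.88; ΔPS = ½(523.2 + 540)(138 − 133.8) = 2232.72.
Government spending = 21 × 540 = 11340.
DWL = ½ × 21 × (540 − 523.2) = 176.4; fraction = 176.4 / 11340 = 7/450.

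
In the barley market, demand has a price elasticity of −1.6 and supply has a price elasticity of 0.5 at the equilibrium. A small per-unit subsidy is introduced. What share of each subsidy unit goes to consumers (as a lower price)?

Consumer share = 5/21

For a small subsidy around the equilibrium, the benefit split depends on the relative slopes, which at a point are proportional to the elasticities.
Buyer share = εs/(εs + |εd|) = 0.5/(0.5 + 1.6) = 5/21; seller share = |εd|/(εs + |εd|) = 16/21.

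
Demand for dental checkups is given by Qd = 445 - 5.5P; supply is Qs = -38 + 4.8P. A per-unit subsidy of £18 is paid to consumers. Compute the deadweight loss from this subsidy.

Deadweight loss = 42768/103

Pre-subsidy: 445 - 5.5P = -38 + 4.8P gives P* = 4830/103, Q* = 19270/103.
With the rebate, buyers effectively pay Pb = Ps − 18, where Ps is the price sellers receive.
Demand in terms of Ps becomes Qd = 445 − 5.5(Ps − 18) = 544 - 5.5Ps. Setting this equal to supply: 544 - 5.5Ps = -38 + 4.8Ps, so Ps = 5820/103.
Buyers pay Pb = 5820/103 − 18 = 3966/103; Q' = -38 + 4.8·(5820/103) = 24022/103.
The subsidy expands output by 24022/103 − 19270/103 = 4752/103 past the efficient level; on those units the gap between marginal cost and willingness to pay runs from 0 up to 18.
DWL = ½ × 18 × 4752/103 = 42768/103.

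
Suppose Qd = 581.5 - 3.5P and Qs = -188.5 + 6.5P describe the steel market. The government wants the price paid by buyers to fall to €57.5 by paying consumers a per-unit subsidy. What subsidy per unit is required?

Required subsidy s = €30 per unit

At a buyer price of 57.5, quantity demanded is 581.5 − 3.5·57.5 = 380.25.
Sellers supply 380.25 only when they receive Ps with -188.5 + 6.5·Ps = 380.25, i.e. Ps = 87.5.
s = Ps − Pb = 87.5 − 57.5 = 30.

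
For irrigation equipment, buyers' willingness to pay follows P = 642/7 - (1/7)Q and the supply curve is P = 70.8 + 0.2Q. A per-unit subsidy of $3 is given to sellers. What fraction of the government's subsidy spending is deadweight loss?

DWL / government spending = 35/558

Pre-subsidy: 642/7 - (1/7)Q = 70.8 + 0.2Q gives Q* = 61 and P* = 83.
With the subsidy, sellers receive Ps = Pb + 3 for each unit, where Pb is the price buyers pay.
On the curves, Pb = 642/7 - (1/7)Q and Ps = 70.8 + 0.2Q; the wedge Ps − Pb = 3 gives 70.8 + 0.2Q − (642/7 - (1/7)Q) = 3, so Q' = 69.75.
Then Pb = 642/7 − (1/7)·69.75 = 81.75 and Ps = 70.8 + 0.2·69.75 = 84.75.
ΔCS = ½(61 + 69.75)(83 − 81.75) = 81.71875; ΔPS = ½(61 + 69.75)(84.75 − 83) = 114.40625.
Government spending = 3 × 69.75 = 209.25.
DWL = ½ × 3 × (69.75 − 61) = 13.125; fraction = 13.125 / 209.25 = 35/558.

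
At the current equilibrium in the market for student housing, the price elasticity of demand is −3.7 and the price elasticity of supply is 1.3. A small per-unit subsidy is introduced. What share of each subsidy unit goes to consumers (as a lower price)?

For a small subsidy around the equilibrium, the benefit split depends on the relative slopes, which at a point are proportional to the elasticities.
Buyer share = εs/(εs + |εd|) = 1.3/(1.3 + 3.7) = 0.26; seller share = |εd|/(εs + |εd|) = 0.74.

Consumer share = 0.26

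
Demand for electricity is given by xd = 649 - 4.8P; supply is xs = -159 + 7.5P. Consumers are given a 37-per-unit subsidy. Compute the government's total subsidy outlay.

Pre-subsidy: 649 - 4.8P = -159 + 7.5P gives P* = 8080/123, x* = 13681/41.
With the rebate, buyers effectively pay Pb = Ps − 37, where Ps is the price sellers receive.
Demand in terms of Ps becomes xd = 649 − 4.8(Ps − 37) = 826.6 - 4.8Ps. Setting this equal to supply: 826.6 - 4.8Ps = -159 + 7.5Ps, so Ps = 9856/123.
Buyers pay Pb = 9856/123 − 37 = 5305/123; x' = -159 + 7.5·(9856/123) = 18121/41.
Government outlay = subsidy × quantity = 37 × 18121/41 = 670477/41.

Government cost = 670477/41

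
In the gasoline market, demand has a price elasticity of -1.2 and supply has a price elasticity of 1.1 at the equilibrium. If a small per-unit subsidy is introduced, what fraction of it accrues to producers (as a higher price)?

Producer share = 12/23

For a small subsidy around the equilibrium, the benefit split depends on the relative slopes, which at a point are proportional to the elasticities.
Buyer share = εs/(εs + |εd|) = 1.1/(1.1 + 1.2) = 11/23; seller share = |εd|/(εs + |εd|) = 12/23.
So producers capture 12/23 of the subsidy.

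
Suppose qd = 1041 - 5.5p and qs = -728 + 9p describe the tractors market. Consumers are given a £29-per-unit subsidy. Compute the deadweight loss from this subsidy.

Pre-subsidy: 1041 - 5.5p = -728 + 9p gives p* = 122, q* = 370.
With the rebate, buyers effectively pay pb = ps − 29, where ps is the price sellers receive.
Demand in terms of ps becomes qd = 1041 − 5.5(ps − 29) = 1200.5 - 5.5ps. Setting this equal to supply: 1200.5 - 5.5ps = -728 + 9ps, so ps = 133.
Buyers pay pb = 133 − 29 = 104; q' = -728 + 9·133 = 469.
The subsidy expands output by 469 − 370 = 99 past the efficient level; on those units the gap between marginal cost and willingness to pay runs from 0 up to 29.
DWL = ½ × 29 × 99 = 1435.5.

Deadweight loss = £1435.5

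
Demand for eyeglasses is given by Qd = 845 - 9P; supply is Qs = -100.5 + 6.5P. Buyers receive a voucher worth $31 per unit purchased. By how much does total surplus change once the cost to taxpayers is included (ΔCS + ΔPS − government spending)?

Pre-subsidy: 845 - 9P = -100.5 + 6.5P gives P* = 61, Q* = 296.
With the rebate, buyers effectively pay Pb = Ps − 31, where Ps is the price sellers receive.
Demand in terms of Ps becomes Qd = 845 − 9(Ps − 31) = 1124 - 9Ps. Setting this equal to supply: 1124 - 9Ps = -100.5 + 6.5Ps, so Ps = 79.
Buyers pay Pb = 79 − 31 = 48; Q' = -100.5 + 6.5·79 = 413.
ΔCS = ½(296 + 413)(61 − 48) = 4608.5; ΔPS = ½(296 + 413)(79 − 61) = 6381.
Government spending = 31 × 413 = 12803.
Net change = 4608.5 + 6381 − 12803 = -1813.5. The loss equals the DWL triangle ½·31·117.

Net change in total surplus = -$1813.5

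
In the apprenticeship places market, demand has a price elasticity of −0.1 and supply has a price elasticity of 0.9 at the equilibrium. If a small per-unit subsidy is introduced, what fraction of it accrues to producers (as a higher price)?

For a small subsidy around the equilibrium, the benefit split depends on the relative slopes, which at a point are proportional to the elasticities.
Buyer share = εs/(εs + |εd|) = 0.9/(0.9 + 0.1) = 0.9; seller share = |εd|/(εs + |εd|) = 0.1.
So producers capture 0.1 of the subsidy.

Producer share = 0.1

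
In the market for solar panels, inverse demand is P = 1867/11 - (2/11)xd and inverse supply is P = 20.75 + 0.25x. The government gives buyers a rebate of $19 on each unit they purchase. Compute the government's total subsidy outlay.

Pre-subsidy: 1867/11 - (2/11)x = 20.75 + 0.25x gives x* = 345 and P* = 107.
With the rebate, buyers effectively pay Pb = Ps − 19, where Ps is the price sellers receive.
On the curves, Pb = 1867/11 - (2/11)x and Ps = 20.75 + 0.25x; the wedge Ps − Pb = 19 gives 20.75 + 0.25x − (1867/11 - (2/11)x) = 19, so x' = 389.
Then Pb = 1867/11 − (2/11)·389 = 99 and Ps = 20.75 + 0.25·389 = 118.
Government outlay = subsidy × quantity = 19 × 389 = 7391.

Government cost = $7391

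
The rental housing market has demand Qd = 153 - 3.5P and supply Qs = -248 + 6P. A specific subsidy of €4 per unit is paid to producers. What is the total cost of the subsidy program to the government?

Government cost = 1072/19

Pre-subsidy: 153 - 3.5P = -248 + 6P gives P* = 802/19, Q* = 100/19.
With the subsidy, sellers receive Ps = Pb + 4 for each unit, where Pb is the price buyers pay.
Supply in terms of Pb becomes Qs = -248 + 6(Pb + 4) = -224 + 6Pb. Setting this equal to demand: 153 - 3.5Pb = -224 + 6Pb, so Pb = 754/19.
Sellers receive Ps = 754/19 + 4 = 830/19; Q' = 153 − 3.5·(754/19) = 268/19.
Government outlay = subsidy × quantity = 4 × 268/19 = 1072/19.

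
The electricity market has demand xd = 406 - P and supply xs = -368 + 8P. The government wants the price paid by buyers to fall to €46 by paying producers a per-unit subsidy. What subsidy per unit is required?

Required subsidy s = €45 per unit

At a buyer price of 46, quantity demanded is 406 − 1·46 = 360.
Sellers supply 360 only when they receive Ps with -368 + 8·Ps = 360, i.e. Ps = 91.
s = Ps − Pb = 91 − 46 = 45.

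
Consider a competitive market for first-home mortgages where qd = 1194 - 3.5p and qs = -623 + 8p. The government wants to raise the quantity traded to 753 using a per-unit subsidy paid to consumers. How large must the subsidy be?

At q = 753, invert demand for the buyer price: pb = (1194 − 753)/3.5 = 126; invert supply for the seller price: ps = (753 − (-623))/8 = 172.
The subsidy must fill the gap: s = ps − pb = 172 − 126 = 46.

Required subsidy s = 46 per unit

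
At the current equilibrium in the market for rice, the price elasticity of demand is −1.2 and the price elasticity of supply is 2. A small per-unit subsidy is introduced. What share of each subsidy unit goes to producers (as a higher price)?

Producer share = 0.375

For a small subsidy around the equilibrium, the benefit split depends on the relative slopes, which at a point are proportional to the elasticities.
Buyer share = εs/(εs + |εd|) = 2/(2 + 1.2) = 0.625; seller share = |εd|/(εs + |εd|) = 0.375.
So producers capture 0.375 of the subsidy.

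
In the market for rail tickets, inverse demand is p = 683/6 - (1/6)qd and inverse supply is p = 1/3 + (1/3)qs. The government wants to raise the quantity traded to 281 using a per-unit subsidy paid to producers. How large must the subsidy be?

Required subsidy s = 27 per unit

At q = 281, from the demand curve buyers pay pb = 683/6 − (1/6)·281 = 67; from the supply curve sellers need ps = 1/3 + (1/3)·281 = 94.
The subsidy must fill the gap: s = ps − pb = 94 − 67 = 27.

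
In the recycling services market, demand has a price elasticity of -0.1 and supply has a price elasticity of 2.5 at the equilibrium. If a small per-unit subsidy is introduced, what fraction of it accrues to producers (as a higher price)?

For a small subsidy around the equilibrium, the benefit split depends on the relative slopes, which at a point are proportional to the elasticities.
Buyer share = εs/(εs + |εd|) = 2.5/(2.5 + 0.1) = 25/26; seller share = |εd|/(εs + |εd|) = 1/26.
So producers capture 1/26 of the subsidy.

Producer share = 1/26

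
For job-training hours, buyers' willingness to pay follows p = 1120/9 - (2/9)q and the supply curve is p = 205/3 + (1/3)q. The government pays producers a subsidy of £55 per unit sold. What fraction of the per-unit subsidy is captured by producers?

Producer share = 0.6

Pre-subsidy: 1120/9 - (2/9)q = 205/3 + (1/3)q gives q* = 101 and p* = 102.
With the subsidy, sellers receive ps = pb + 55 for each unit, where pb is the price buyers pay.
On the curves, pb = 1120/9 - (2/9)q and ps = 205/3 + (1/3)q; the wedge ps − pb = 55 gives 205/3 + (1/3)q − (1120/9 - (2/9)q) = 55, so q' = 200.
Then pb = 1120/9 − (2/9)·200 = 80 and ps = 205/3 + (1/3)·200 = 135.
Buyers' price falls by p* − pb = 102 − 80 = 22; sellers' price rises by ps − p* = 135 − 102 = 33.
So producers capture 33/55 = 0.6 of each unit of subsidy.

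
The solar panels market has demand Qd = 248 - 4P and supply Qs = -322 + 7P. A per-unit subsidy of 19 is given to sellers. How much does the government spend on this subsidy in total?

Pre-subsidy: 248 - 4P = -322 + 7P gives P* = 570/11, Q* = 448/11.
With the subsidy, sellers receive Ps = Pb + 19 for each unit, where Pb is the price buyers pay.
Supply in terms of Pb becomes Qs = -322 + 7(Pb + 19) = -189 + 7Pb. Setting this equal to demand: 248 - 4Pb = -189 + 7Pb, so Pb = 437/11.
Sellers receive Ps = 437/11 + 19 = 646/11; Q' = 248 − 4·(437/11) = 980/11.
Government outlay = subsidy × quantity = 19 × 980/11 = 18620/11.

Government cost = 18620/11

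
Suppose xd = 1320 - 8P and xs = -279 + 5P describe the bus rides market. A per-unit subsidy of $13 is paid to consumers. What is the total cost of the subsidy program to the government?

Pre-subsidy: 1320 - 8P = -279 + 5P gives P* = 123, x* = 336.
With the rebate, buyers effectively pay Pb = Ps − 13, where Ps is the price sellers receive.
Demand in terms of Ps becomes xd = 1320 − 8(Ps − 13) = 1424 - 8Ps. Setting this equal to supply: 1424 - 8Ps = -279 + 5Ps, so Ps = 131.
Buyers pay Pb = 131 − 13 = 118; x' = -279 + 5·131 = 376.
Government outlay = subsidy × quantity = 13 × 376 = 4888.

Government cost = $4888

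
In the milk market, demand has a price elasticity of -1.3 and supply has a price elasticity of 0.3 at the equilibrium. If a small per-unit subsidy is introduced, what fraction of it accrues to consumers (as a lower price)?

For a small subsidy around the equilibrium, the benefit split depends on the relative slopes, which at a point are proportional to the elasticities.
Buyer share = εs/(εs + |εd|) = 0.3/(0.3 + 1.3) = 0.1875; seller share = |εd|/(εs + |εd|) = 0.8125.

Consumer share = 0.1875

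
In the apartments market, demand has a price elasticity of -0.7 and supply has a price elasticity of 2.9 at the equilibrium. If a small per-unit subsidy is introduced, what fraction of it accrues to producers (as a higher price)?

For a small subsidy around the equilibrium, the benefit split depends on the relative slopes, which at a point are proportional to the elasticities.
Buyer share = εs/(εs + |εd|) = 2.9/(2.9 + 0.7) = 29/36; seller share = |εd|/(εs + |εd|) = 7/36.
So producers capture 7/36 of the subsidy.

Producer share = 7/36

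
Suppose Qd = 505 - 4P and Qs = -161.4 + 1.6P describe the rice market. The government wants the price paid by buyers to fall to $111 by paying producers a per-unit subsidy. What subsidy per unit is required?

Required subsidy s = $28 per unit

At a buyer price of 111, quantity demanded is 505 − 4·111 = 61.
Sellers supply 61 only when they receive Ps with -161.4 + 1.6·Ps = 61, i.e. Ps = 139.
s = Ps − Pb = 139 − 111 = 28.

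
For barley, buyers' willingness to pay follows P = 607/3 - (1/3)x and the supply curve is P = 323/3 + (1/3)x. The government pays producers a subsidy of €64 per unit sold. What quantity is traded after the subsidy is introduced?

x' = 238

Pre-subsidy: 607/3 - (1/3)x = 323/3 + (1/3)x gives x* = 142 and P* = 155.
With the subsidy, sellers receive Ps = Pb + 64 for each unit, where Pb is the price buyers pay.
On the curves, Pb = 607/3 - (1/3)x and Ps = 323/3 + (1/3)x; the wedge Ps − Pb = 64 gives 323/3 + (1/3)x − (607/3 - (1/3)x) = 64, so x' = 238.
Then Pb = 607/3 − (1/3)·238 = 123 and Ps = 323/3 + (1/3)·238 = 187.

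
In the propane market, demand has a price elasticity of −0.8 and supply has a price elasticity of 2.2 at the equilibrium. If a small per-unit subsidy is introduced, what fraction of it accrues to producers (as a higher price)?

Producer share = 4/15

For a small subsidy around the equilibrium, the benefit split depends on the relative slopes, which at a point are proportional to the elasticities.
Buyer share = εs/(εs + |εd|) = 2.2/(2.2 + 0.8) = 11/15; seller share = |εd|/(εs + |εd|) = 4/15.
So producers capture 4/15 of the subsidy.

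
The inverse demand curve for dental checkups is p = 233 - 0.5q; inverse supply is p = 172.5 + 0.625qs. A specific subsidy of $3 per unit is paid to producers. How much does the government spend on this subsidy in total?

Pre-subsidy: 233 - 0.5q = 172.5 + 0.625q gives q* = 484/9 and p* = 1855/9.
With the subsidy, sellers receive ps = pb + 3 for each unit, where pb is the price buyers pay.
On the curves, pb = 233 - 0.5q and ps = 172.5 + 0.625q; the wedge ps − pb = 3 gives 172.5 + 0.625q − (233 - 0.5q) = 3, so q' = 508/9.
Then pb = 233 − 0.5·(508/9) = 1843/9 and ps = 172.5 + 0.625·(508/9) = 1870/9.
Government outlay = subsidy × quantity = 3 × 508/9 = 508/3.

Government cost = 508/3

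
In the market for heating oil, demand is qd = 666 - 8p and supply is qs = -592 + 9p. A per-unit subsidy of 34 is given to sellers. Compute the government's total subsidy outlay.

Government cost = 7412

Pre-subsidy: 666 - 8p = -592 + 9p gives p* = 74, q* = 74.
With the subsidy, sellers receive ps = pb + 34 for each unit, where pb is the price buyers pay.
Supply in terms of pb becomes qs = -592 + 9(pb + 34) = -286 + 9pb. Setting this equal to demand: 666 - 8pb = -286 + 9pb, so pb = 56.
Sellers receive ps = 56 + 34 = 90; q' = 666 − 8·56 = 218.
Government outlay = subsidy × quantity = 34 × 218 = 7412.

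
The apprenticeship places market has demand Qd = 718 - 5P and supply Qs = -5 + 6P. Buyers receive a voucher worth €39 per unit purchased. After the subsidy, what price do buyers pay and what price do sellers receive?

Buyers pay 489/11; sellers receive 918/11

Pre-subsidy: 718 - 5P = -5 + 6P gives P* = 723/11, Q* = 4283/11.
With the rebate, buyers effectively pay Pb = Ps − 39, where Ps is the price sellers receive.
Demand in terms of Ps becomes Qd = 718 − 5(Ps − 39) = 913 - 5Ps. Setting this equal to supply: 913 - 5Ps = -5 + 6Ps, so Ps = 918/11.
Buyers pay Pb = 918/11 − 39 = 489/11; Q' = -5 + 6·(918/11) = 5453/11.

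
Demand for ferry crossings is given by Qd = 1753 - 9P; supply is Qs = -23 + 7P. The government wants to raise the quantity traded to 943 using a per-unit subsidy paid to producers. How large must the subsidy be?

At Q = 943, invert demand for the buyer price: Pb = (1753 − 943)/9 = 90; invert supply for the seller price: Ps = (943 − (-23))/7 = 138.
The subsidy must fill the gap: s = Ps − Pb = 138 − 90 = 48.

Required subsidy s = 48 per unit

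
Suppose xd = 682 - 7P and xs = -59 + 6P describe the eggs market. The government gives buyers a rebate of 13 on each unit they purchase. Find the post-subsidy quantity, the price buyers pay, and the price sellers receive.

x' = 325; buyers pay 51; sellers receive 64

Pre-subsidy: 682 - 7P = -59 + 6P gives P* = 57, x* = 283.
With the rebate, buyers effectively pay Pb = Ps − 13, where Ps is the price sellers receive.
Demand in terms of Ps becomes xd = 682 − 7(Ps − 13) = 773 - 7Ps. Setting this equal to supply: 773 - 7Ps = -59 + 6Ps, so Ps = 64.
Buyers pay Pb = 64 − 13 = 51; x' = -59 + 6·64 = 325.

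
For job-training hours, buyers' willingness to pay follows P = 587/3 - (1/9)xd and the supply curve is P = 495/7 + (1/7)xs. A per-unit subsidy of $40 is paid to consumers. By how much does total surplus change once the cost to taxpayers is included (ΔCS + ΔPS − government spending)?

Net change in total surplus = -$3150

Pre-subsidy: 587/3 - (1/9)x = 495/7 + (1/7)x gives x* = 492 and P* = 141.
With the rebate, buyers effectively pay Pb = Ps − 40, where Ps is the price sellers receive.
On the curves, Pb = 587/3 - (1/9)x and Ps = 495/7 + (1/7)x; the wedge Ps − Pb = 40 gives 495/7 + (1/7)x − (587/3 - (1/9)x) = 40, so x' = 649.5.
Then Pb = 587/3 − (1/9)·649.5 = 123.5 and Ps = 495/7 + (1/7)·649.5 = 163.5.
ΔCS = ½(492 + 649.5)(141 − 123.5) = 9988.125; ΔPS = ½(492 + 649.5)(163.5 − 141) = 12841.875.
Government spending = 40 × 649.5 = 25980.
Net change = 9988.125 + 12841.875 − 25980 = -3150. The loss equals the DWL triangle ½·40·157.5.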